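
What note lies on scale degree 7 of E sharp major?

Degree 7 takes the letter 6 steps above E, which is D.
In major, degree 7 sits 11 semitones above the tonic. E# + 11 semitones is pitch class 4, spelled on D as D##.

D##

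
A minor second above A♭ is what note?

Bbb

A second above A lands on the letter B.
A minor second spans 1 semitone, so Ab moves to pitch class 9. On the letter B that is Bbb.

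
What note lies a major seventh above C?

A seventh above C lands on the letter B.
A major seventh spans 11 semitones, so C moves to pitch class 11. On the letter B that is B.

B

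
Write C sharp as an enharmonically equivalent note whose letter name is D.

C# is pitch class 1. The letter D alone is pitch class 2.
To reach pitch class 1 from D requires an offset of -1 semitone, i.e. flat: Db.

Db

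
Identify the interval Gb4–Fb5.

minor seventh

The letter names run G→F, a span of 6 letter steps, so the interval is some kind of seventh.
Gb to Fb is 10 semitones. A major seventh is 11, so 10 makes it minor.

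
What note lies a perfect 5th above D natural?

A fifth above D lands on the letter A.
A perfect fifth spans 7 semitones, so D moves to pitch class 9. On the letter A that is A.

A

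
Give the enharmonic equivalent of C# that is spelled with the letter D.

Db

Plain D sits 1 semitone above C#, so on the letter D the same pitch needs a flat: Db.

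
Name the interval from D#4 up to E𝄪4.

augmented second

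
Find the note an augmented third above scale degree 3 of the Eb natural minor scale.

Scale degree 3 of Eb natural minor is Gb.
An augmented third (5 semitones) above Gb lands on the letter B, giving B.

B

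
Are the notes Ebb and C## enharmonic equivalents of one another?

Yes

Ebb is pitch class 2; C## is pitch class 2.
All spellings map to pitch class 2, so they are enharmonically equivalent.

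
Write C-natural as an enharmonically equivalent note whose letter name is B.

Plain B sits 1 semitone below C, so on the letter B the same pitch needs a sharp: B#.

B#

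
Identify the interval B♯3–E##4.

The letter names run B→E, a span of 3 letter steps, so the interval is some kind of fourth.
B# to E## is 6 semitones. A perfect fourth is 5, so 6 makes it augmented.

augmented fourth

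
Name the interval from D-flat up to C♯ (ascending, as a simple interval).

augmented seventh

The letter names run D→C, a span of 6 letter steps, so the interval is some kind of seventh.
Db to C# is 12 semitones. A major seventh is 11, so 12 makes it augmented.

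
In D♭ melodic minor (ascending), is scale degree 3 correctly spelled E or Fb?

Fb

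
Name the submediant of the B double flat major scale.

Gb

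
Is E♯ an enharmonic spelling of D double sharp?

No

E# is pitch class 5; D## is pitch class 4.
The pitch classes differ (5 vs. 4), so they are not enharmonic equivalents.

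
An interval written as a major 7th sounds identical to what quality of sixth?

doubly augmented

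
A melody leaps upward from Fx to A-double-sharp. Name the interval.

major third

The letter names run F→A, a span of 2 letter steps, so the interval is some kind of third.
F## to A## is 4 semitones. A major third is 4, so 4 makes it major.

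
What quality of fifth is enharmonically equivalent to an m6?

augmented

A minor sixth spans 8 semitones.
A fifth spanning 8 semitones is augmented (the perfect fifth is 7).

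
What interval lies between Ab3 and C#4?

The letter names run A→C, a span of 2 letter steps, so the interval is some kind of third.
Ab to C# is 5 semitones. A major third is 4, so 5 makes it augmented.

augmented third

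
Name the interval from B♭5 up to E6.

augmented fourth

The letter names run B→E, a span of 3 letter steps, so the interval is some kind of fourth.
Bb to E is 6 semitones. A perfect fourth is 5, so 6 makes it augmented.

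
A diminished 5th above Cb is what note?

Gbb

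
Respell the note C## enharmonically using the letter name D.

C## is pitch class 2. The letter D alone is pitch class 2.
Pitch class 2 on D needs no accidental: D.

D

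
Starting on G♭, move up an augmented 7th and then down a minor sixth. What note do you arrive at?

A#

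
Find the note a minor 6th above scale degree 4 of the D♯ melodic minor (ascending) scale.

E

Scale degree 4 of D# melodic minor (ascending) is G#.
A minor sixth (8 semitones) above G# lands on the letter E, giving E.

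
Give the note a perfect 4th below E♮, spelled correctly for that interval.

E down a perfect fourth is B, so the target letter is B.
From E, a perfect fourth is 5 semitones down: B.

B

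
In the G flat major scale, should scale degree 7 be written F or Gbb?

Each scale degree takes a distinct letter name. Degree 7 of a scale on G must use the letter F.
F and Gbb are enharmonically the same pitch, but only F uses the letter F, so it is the correct spelling here.

F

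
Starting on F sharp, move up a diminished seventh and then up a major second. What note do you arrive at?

F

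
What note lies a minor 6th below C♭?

A sixth below C lands on the letter E.
A minor sixth spans 8 semitones, so Cb moves to pitch class 3. On the letter E that is Eb.

Eb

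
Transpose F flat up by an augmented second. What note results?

G

A second above F lands on the letter G.
An augmented second spans 3 semitones, so Fb moves to pitch class 7. On the letter G that is G.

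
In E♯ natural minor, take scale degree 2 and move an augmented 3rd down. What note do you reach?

D

Scale degree 2 of E# natural minor is F##.
An augmented third (5 semitones) below F## lands on the letter D, giving D.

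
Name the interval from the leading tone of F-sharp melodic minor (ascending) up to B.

diminished fifth

The leading tone of F# melodic minor (ascending) is E#.
E# up to B: letters E→B make it a fifth; 6 semitones makes it diminished.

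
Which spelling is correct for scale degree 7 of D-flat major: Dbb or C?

Each scale degree takes a distinct letter name. Degree 7 of a scale on D must use the letter C.
C and Dbb are enharmonically the same pitch, but only C uses the letter C, so it is the correct spelling here.

C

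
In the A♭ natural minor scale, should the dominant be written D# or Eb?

Each scale degree takes a distinct letter name. Degree 5 of a scale on A must use the letter E.
Eb and D# are enharmonically the same pitch, but only Eb uses the letter E, so it is the correct spelling here.

Eb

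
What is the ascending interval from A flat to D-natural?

Counting letters A–B–C–D gives a fourth.
Ab→D = 6 semitones, 1 wider than the perfect fourth (5), so augmented.

augmented fourth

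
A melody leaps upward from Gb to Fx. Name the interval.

doubly augmented seventh

The letter names run G→F, a span of 6 letter steps, so the interval is some kind of seventh.
Gb to F## is 13 semitones. A major seventh is 11, so 13 makes it doubly augmented.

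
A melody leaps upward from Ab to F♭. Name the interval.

minor sixth

Counting letters A–B–C–D–E–F gives a sixth.
Ab→Fb = 8 semitones, 1 narrower than the major sixth (9), so minor.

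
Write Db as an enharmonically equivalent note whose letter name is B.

B##

Plain B sits 2 semitones below Db, so on the letter B the same pitch needs a double sharp: B##.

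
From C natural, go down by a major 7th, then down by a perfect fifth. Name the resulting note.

Gb

A major seventh down from C is Db (letter D, 11 semitones down).
A perfect fifth down from Db is Gb (letter G, 7 semitones down).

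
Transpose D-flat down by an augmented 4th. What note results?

Abb

D down a perfect fourth is A, so the target letter is A.
From Db, an augmented fourth is 6 semitones down: Abb.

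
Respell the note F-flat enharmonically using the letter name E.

Fb is pitch class 4. The letter E alone is pitch class 4.
Pitch class 4 on E needs no accidental: E.

E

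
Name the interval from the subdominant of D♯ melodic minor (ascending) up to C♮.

diminished fourth

The subdominant of D# melodic minor (ascending) is G#.
G# up to C: letters G→C make it a fourth; 4 semitones makes it diminished.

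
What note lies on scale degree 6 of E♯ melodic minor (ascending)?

The E# melodic minor (ascending) scale runs E# F## G# A# B# C## D##.
Degree 6 is C##.

C##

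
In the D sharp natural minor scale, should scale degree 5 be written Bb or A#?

A#

Each scale degree takes a distinct letter name. Degree 5 of a scale on D must use the letter A.
A# and Bb are enharmonically the same pitch, but only A# uses the letter A, so it is the correct spelling here.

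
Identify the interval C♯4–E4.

The letter names run C→E, a span of 2 letter steps, so the interval is some kind of third.
C# to E is 3 semitones. A major third is 4, so 3 makes it minor.

minor third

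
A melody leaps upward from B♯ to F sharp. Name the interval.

diminished fifth

The letter names run B→F, a span of 4 letter steps, so the interval is some kind of fifth.
B# to F# is 6 semitones. A perfect fifth is 7, so 6 makes it diminished.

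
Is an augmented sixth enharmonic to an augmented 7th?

An augmented sixth spans 10 semitones; an augmented seventh spans 12.
The spans differ, so they are not enharmonic equivalents.

No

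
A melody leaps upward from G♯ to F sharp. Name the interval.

minor seventh

The letter names run G→F, a span of 6 letter steps, so the interval is some kind of seventh.
G# to F# is 10 semitones. A major seventh is 11, so 10 makes it minor.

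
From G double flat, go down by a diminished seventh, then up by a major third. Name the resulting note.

A diminished seventh down from Gbb is Ab (letter A, 9 semitones down).
A major third up from Ab is C (letter C, 4 semitones up).

C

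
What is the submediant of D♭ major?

Bb

The Db major scale runs Db Eb F Gb Ab Bb C.
Degree 6 is Bb.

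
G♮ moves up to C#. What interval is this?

The letter names run G→C, a span of 3 letter steps, so the interval is some kind of fourth.
G to C# is 6 semitones. A perfect fourth is 5, so 6 makes it augmented.

augmented fourth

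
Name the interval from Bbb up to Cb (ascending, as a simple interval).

The letter names run B→C, a span of 1 letter step, so the interval is some kind of second.
Bbb to Cb is 2 semitones. A major second is 2, so 2 makes it major.

major second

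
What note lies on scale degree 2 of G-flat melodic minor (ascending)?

Ab

Degree 2 takes the letter 1 step above G, which is A.
In melodic minor (ascending), degree 2 sits 2 semitones above the tonic. Gb + 2 semitones is pitch class 8, spelled on A as Ab.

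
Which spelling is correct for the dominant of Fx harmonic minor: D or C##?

Each scale degree takes a distinct letter name. Degree 5 of a scale on F must use the letter C.
C## and D are enharmonically the same pitch, but only C## uses the letter C, so it is the correct spelling here.

C##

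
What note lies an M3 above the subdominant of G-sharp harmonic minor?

The subdominant of G# harmonic minor is C#.
A major third (4 semitones) above C# lands on the letter E, giving E#.

E#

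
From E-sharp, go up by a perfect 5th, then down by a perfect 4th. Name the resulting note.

A perfect fifth up from E# is B# (letter B, 7 semitones up).
A perfect fourth down from B# is F## (letter F, 5 semitones down).

F##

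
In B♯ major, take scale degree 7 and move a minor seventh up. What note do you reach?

G##

Scale degree 7 of B# major is A##.
A minor seventh (10 semitones) above A## lands on the letter G, giving G##.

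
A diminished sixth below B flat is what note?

D#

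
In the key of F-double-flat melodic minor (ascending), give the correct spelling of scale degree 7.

Degree 7 takes the letter 6 steps above F, which is E.
In melodic minor (ascending), degree 7 sits 11 semitones above the tonic. Fbb + 11 semitones is pitch class 2, spelled on E as Ebb.

Ebb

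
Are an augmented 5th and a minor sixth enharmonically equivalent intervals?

An augmented fifth spans 8 semitones; a minor sixth spans 8.
They are enharmonically equivalent.

Yes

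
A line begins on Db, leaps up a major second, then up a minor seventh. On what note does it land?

Db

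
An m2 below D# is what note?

C##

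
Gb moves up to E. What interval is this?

augmented sixth

Counting letters G–A–B–C–D–E gives a sixth.
Gb→E = 10 semitones, 1 wider than the major sixth (9), so augmented.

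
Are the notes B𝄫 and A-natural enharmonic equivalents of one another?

Yes

Bbb = pitch class 9 and A = pitch class 9 — the same pitch class, so they are enharmonic equivalents.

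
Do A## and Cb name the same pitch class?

Yes

A## = pitch class 11 and Cb = pitch class 11 — the same pitch class, so they are enharmonic equivalents.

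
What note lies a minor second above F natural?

Gb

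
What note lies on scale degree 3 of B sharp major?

D##

The B# major scale runs B# C## D## E# F## G## A##.
Degree 3 is D##.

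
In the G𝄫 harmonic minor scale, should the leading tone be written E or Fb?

Fb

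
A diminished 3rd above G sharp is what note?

A third above G lands on the letter B.
A diminished third spans 2 semitones, so G# moves to pitch class 10. On the letter B that is Bb.

Bb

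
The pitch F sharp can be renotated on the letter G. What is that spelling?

Gb

Plain G sits 1 semitone above F#, so on the letter G the same pitch needs a flat: Gb.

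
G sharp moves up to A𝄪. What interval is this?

Counting letters G–A gives a second.
G#→A## = 3 semitones, 1 wider than the major second (2), so augmented.

augmented second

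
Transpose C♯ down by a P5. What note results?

F#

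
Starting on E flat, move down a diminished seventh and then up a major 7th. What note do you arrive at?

A diminished seventh down from Eb is F# (letter F, 9 semitones down).
A major seventh up from F# is E# (letter E, 11 semitones up).

E#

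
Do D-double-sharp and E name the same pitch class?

D## = pitch class 4 and E = pitch class 4 — the same pitch class, so they are enharmonic equivalents.

Yes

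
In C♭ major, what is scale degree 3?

Eb

Degree 3 takes the letter 2 steps above C, which is E.
In major, degree 3 sits 4 semitones above the tonic. Cb + 4 semitones is pitch class 3, spelled on E as Eb.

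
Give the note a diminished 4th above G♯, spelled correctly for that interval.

C

A fourth above G lands on the letter C.
A diminished fourth spans 4 semitones, so G# moves to pitch class 0. On the letter C that is C.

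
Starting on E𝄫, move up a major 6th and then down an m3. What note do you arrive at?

Ab

A major sixth up from Ebb is Cb (letter C, 9 semitones up).
A minor third down from Cb is Ab (letter A, 3 semitones down).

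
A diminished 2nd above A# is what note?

A up a major second is B, so the target letter is B.
From A#, a diminished second is 0 semitones up: Bb.

Bb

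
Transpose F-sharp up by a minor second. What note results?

F up a major second is G, so the target letter is G.
From F#, a minor second is 1 semitone up: G.

G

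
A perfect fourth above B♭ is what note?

Eb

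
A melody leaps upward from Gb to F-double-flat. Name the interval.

diminished seventh

The letter names run G→F, a span of 6 letter steps, so the interval is some kind of seventh.
Gb to Fbb is 9 semitones. A major seventh is 11, so 9 makes it diminished.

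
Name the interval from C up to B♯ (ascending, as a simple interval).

Counting letters C–D–E–F–G–A–B gives a seventh.
C→B# = 12 semitones, 1 wider than the major seventh (11), so augmented.

augmented seventh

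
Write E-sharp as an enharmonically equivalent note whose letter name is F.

F

Plain F sits at the same pitch as E#, so on the letter F the same pitch needs a natural: F.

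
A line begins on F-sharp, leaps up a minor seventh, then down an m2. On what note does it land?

D#

A minor seventh up from F# is E (letter E, 10 semitones up).
A minor second down from E is D# (letter D, 1 semitone down).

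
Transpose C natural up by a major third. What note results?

A third above C lands on the letter E.
A major third spans 4 semitones, so C moves to pitch class 4. On the letter E that is E.

E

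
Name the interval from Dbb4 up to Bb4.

The letter names run D→B, a span of 5 letter steps, so the interval is some kind of sixth.
Dbb to Bb is 10 semitones. A major sixth is 9, so 10 makes it augmented.

augmented sixth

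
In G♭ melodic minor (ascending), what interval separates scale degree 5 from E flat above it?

major second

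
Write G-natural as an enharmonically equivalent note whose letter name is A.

Plain A sits 2 semitones above G, so on the letter A the same pitch needs a double flat: Abb.

Abb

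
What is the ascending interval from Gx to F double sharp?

The letter names run G→F, a span of 6 letter steps, so the interval is some kind of seventh.
G## to F## is 10 semitones. A major seventh is 11, so 10 makes it minor.

minor seventh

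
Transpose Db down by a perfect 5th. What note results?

Gb

A fifth below D lands on the letter G.
A perfect fifth spans 7 semitones, so Db moves to pitch class 6. On the letter G that is Gb.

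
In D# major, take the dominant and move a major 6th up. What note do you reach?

F##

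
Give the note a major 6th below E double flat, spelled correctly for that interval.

Gbb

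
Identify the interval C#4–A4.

The letter names run C→A, a span of 5 letter steps, so the interval is some kind of sixth.
C# to A is 8 semitones. A major sixth is 9, so 8 makes it minor.

minor sixth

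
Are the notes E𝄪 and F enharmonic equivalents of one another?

E## is pitch class 6; F is pitch class 5.
The pitch classes differ (6 vs. 5), so they are not enharmonic equivalents.

No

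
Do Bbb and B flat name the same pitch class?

No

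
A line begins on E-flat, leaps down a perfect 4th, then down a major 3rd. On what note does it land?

A perfect fourth down from Eb is Bb (letter B, 5 semitones down).
A major third down from Bb is Gb (letter G, 4 semitones down).

Gb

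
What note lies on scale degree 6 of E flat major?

C

The Eb major scale runs Eb F G Ab Bb C D.
Degree 6 is C.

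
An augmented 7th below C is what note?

Dbb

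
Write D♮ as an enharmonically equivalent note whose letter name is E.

Ebb

D is pitch class 2. The letter E alone is pitch class 4.
To reach pitch class 2 from E requires an offset of -2 semitones, i.e. double flat: Ebb.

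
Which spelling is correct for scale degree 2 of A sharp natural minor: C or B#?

B#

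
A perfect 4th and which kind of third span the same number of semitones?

A perfect fourth spans 5 semitones.
A third spanning 5 semitones is augmented (the major third is 4).

augmented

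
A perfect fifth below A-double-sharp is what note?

A down a perfect fifth is D, so the target letter is D.
From A##, a perfect fifth is 7 semitones down: D##.

D##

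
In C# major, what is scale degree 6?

The C# major scale runs C# D# E# F# G# A# B#.
Degree 6 is A#.

A#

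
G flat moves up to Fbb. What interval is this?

diminished seventh

The letter names run G→F, a span of 6 letter steps, so the interval is some kind of seventh.
Gb to Fbb is 9 semitones. A major seventh is 11, so 9 makes it diminished.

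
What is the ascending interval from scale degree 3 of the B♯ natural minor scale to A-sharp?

Scale degree 3 of B# natural minor is D#.
D# up to A#: letters D→A make it a fifth; 7 semitones makes it perfect.

perfect fifth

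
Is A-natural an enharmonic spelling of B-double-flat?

Yes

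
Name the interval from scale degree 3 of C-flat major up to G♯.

augmented third

Scale degree 3 of Cb major is Eb.
Eb up to G#: letters E→G make it a third; 5 semitones makes it augmented.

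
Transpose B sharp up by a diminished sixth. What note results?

B up a major sixth is G#, so the target letter is G.
From B#, a diminished sixth is 7 semitones up: G.

G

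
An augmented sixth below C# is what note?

Eb

A sixth below C lands on the letter E.
An augmented sixth spans 10 semitones, so C# moves to pitch class 3. On the letter E that is Eb.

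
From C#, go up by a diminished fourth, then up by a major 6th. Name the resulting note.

D

A diminished fourth up from C# is F (letter F, 4 semitones up).
A major sixth up from F is D (letter D, 9 semitones up).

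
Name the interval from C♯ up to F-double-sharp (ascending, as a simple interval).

Counting letters C–D–E–F gives a fourth.
C#→F## = 6 semitones, 1 wider than the perfect fourth (5), so augmented.

augmented fourth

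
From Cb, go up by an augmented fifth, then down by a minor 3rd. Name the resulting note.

E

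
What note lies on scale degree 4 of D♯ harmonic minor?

G#

Degree 4 takes the letter 3 steps above D, which is G.
In harmonic minor, degree 4 sits 5 semitones above the tonic. D# + 5 semitones is pitch class 8, spelled on G as G#.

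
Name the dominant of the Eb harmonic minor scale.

Bb

The Eb harmonic minor scale runs Eb F Gb Ab Bb Cb D.
Degree 5 is Bb.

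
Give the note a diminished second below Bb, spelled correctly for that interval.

A#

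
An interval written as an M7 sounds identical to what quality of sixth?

doubly augmented

A major seventh spans 11 semitones.
A sixth spanning 11 semitones is doubly augmented (the major sixth is 9).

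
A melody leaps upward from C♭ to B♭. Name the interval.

major seventh

Counting letters C–D–E–F–G–A–B gives a seventh.
Cb→Bb = 11 semitones, exactly the major seventh.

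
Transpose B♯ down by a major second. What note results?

A#

B down a major second is A, so the target letter is A.
From B#, a major second is 2 semitones down: A#.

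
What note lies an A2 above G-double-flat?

G up a major second is A, so the target letter is A.
From Gbb, an augmented second is 3 semitones up: Ab.

Ab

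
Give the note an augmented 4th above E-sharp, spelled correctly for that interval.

A fourth above E lands on the letter A.
An augmented fourth spans 6 semitones, so E# moves to pitch class 11. On the letter A that is A##.

A##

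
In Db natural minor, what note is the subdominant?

Gb

The Db natural minor scale runs Db Eb Fb Gb Ab Bbb Cb.
Degree 4 is Gb.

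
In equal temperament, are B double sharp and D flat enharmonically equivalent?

B## is pitch class 1; Db is pitch class 1.
All spellings map to pitch class 1, so they are enharmonically equivalent.

Yes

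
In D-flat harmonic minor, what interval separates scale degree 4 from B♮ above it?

augmented third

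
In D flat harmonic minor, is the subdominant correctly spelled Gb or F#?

Gb

Each scale degree takes a distinct letter name. Degree 4 of a scale on D must use the letter G.
Gb and F# are enharmonically the same pitch, but only Gb uses the letter G, so it is the correct spelling here.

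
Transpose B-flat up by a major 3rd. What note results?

A third above B lands on the letter D.
A major third spans 4 semitones, so Bb moves to pitch class 2. On the letter D that is D.

D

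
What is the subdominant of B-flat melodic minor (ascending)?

Degree 4 takes the letter 3 steps above B, which is E.
In melodic minor (ascending), degree 4 sits 5 semitones above the tonic. Bb + 5 semitones is pitch class 3, spelled on E as Eb.

Eb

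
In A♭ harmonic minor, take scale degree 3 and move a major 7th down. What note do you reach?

Dbb

Scale degree 3 of Ab harmonic minor is Cb.
A major seventh (11 semitones) below Cb lands on the letter D, giving Dbb.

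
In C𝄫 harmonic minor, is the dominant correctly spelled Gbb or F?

Each scale degree takes a distinct letter name. Degree 5 of a scale on C must use the letter G.
Gbb and F are enharmonically the same pitch, but only Gbb uses the letter G, so it is the correct spelling here.

Gbb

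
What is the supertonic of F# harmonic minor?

Degree 2 takes the letter 1 step above F, which is G.
In harmonic minor, degree 2 sits 2 semitones above the tonic. F# + 2 semitones is pitch class 8, spelled on G as G#.

G#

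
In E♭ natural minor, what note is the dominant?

Degree 5 takes the letter 4 steps above E, which is B.
In natural minor, degree 5 sits 7 semitones above the tonic. Eb + 7 semitones is pitch class 10, spelled on B as Bb.

Bb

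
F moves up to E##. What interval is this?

doubly augmented seventh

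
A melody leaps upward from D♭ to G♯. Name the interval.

The letter names run D→G, a span of 3 letter steps, so the interval is some kind of fourth.
Db to G# is 7 semitones. A perfect fourth is 5, so 7 makes it doubly augmented.

doubly augmented fourth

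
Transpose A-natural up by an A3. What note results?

C##

A third above A lands on the letter C.
An augmented third spans 5 semitones, so A moves to pitch class 2. On the letter C that is C##.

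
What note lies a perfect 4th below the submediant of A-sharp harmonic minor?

C#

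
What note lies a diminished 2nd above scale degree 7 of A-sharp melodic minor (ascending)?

Scale degree 7 of A# melodic minor (ascending) is G##.
A diminished second (0 semitones) above G## lands on the letter A, giving A.

A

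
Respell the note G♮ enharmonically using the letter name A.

Plain A sits 2 semitones above G, so on the letter A the same pitch needs a double flat: Abb.

Abb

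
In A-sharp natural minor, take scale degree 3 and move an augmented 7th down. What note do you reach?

Db

Scale degree 3 of A# natural minor is C#.
An augmented seventh (12 semitones) below C# lands on the letter D, giving Db.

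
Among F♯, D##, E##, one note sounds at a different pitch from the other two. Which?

D##

In 12-tone equal temperament, enharmonic equivalents share a pitch class. F# is pitch class 6; D## is pitch class 4; E## is pitch class 6.
F# and E## share pitch class 6, while D## is pitch class 4.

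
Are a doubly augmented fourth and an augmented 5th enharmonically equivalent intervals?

No

A doubly augmented fourth spans 7 semitones; an augmented fifth spans 8.
The spans differ, so they are not enharmonic equivalents.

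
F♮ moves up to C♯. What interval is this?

augmented fifth

Counting letters F–G–A–B–C gives a fifth.
F→C# = 8 semitones, 1 wider than the perfect fifth (7), so augmented.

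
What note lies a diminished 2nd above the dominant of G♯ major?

Eb

The dominant of G# major is D#.
A diminished second (0 semitones) above D# lands on the letter E, giving Eb.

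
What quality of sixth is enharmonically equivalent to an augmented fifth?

An augmented fifth spans 8 semitones.
A sixth spanning 8 semitones is minor (the major sixth is 9).

minor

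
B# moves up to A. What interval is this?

The letter names run B→A, a span of 6 letter steps, so the interval is some kind of seventh.
B# to A is 9 semitones. A major seventh is 11, so 9 makes it diminished.

diminished seventh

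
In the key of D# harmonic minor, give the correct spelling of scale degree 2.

E#

The D# harmonic minor scale runs D# E# F# G# A# B C##.
Degree 2 is E#.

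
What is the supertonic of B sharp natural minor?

C##

The B# natural minor scale runs B# C## D# E# F## G# A#.
Degree 2 is C##.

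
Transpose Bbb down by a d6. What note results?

D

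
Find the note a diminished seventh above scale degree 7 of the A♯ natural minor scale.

Scale degree 7 of A# natural minor is G#.
A diminished seventh (9 semitones) above G# lands on the letter F, giving F.

F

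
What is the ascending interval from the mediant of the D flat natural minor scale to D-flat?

The mediant of Db natural minor is Fb.
Fb up to Db: letters F→D make it a sixth; 9 semitones makes it major.

major sixth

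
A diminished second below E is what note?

A second below E lands on the letter D.
A diminished second spans 0 semitones, so E moves to pitch class 4. On the letter D that is D##.

D##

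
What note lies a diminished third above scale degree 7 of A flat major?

Scale degree 7 of Ab major is G.
A diminished third (2 semitones) above G lands on the letter B, giving Bbb.

Bbb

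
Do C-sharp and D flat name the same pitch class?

Yes

C# = pitch class 1 and Db = pitch class 1 — the same pitch class, so they are enharmonic equivalents.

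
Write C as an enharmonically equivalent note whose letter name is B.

B#

Plain B sits 1 semitone below C, so on the letter B the same pitch needs a sharp: B#.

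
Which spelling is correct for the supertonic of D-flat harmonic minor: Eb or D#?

Eb

Each scale degree takes a distinct letter name. Degree 2 of a scale on D must use the letter E.
Eb and D# are enharmonically the same pitch, but only Eb uses the letter E, so it is the correct spelling here.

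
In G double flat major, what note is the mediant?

Degree 3 takes the letter 2 steps above G, which is B.
In major, degree 3 sits 4 semitones above the tonic. Gbb + 4 semitones is pitch class 9, spelled on B as Bbb.

Bbb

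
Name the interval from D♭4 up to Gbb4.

The letter names run D→G, a span of 3 letter steps, so the interval is some kind of fourth.
Db to Gbb is 4 semitones. A perfect fourth is 5, so 4 makes it diminished.

diminished fourth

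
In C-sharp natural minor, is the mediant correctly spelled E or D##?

Each scale degree takes a distinct letter name. Degree 3 of a scale on C must use the letter E.
E and D## are enharmonically the same pitch, but only E uses the letter E, so it is the correct spelling here.

E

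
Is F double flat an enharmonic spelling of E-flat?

Fbb = pitch class 3 and Eb = pitch class 3 — the same pitch class, so they are enharmonic equivalents.

Yes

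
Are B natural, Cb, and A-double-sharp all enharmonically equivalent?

Yes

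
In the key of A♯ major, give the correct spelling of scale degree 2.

B#

Degree 2 takes the letter 1 step above A, which is B.
In major, degree 2 sits 2 semitones above the tonic. A# + 2 semitones is pitch class 0, spelled on B as B#.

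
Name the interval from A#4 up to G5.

diminished seventh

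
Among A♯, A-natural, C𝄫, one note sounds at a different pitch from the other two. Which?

In 12-tone equal temperament, enharmonic equivalents share a pitch class. A# is pitch class 10; A is pitch class 9; Cbb is pitch class 10.
A# and Cbb share pitch class 10, while A is pitch class 9.

A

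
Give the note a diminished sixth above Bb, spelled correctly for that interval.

A sixth above B lands on the letter G.
A diminished sixth spans 7 semitones, so Bb moves to pitch class 5. On the letter G that is Gbb.

Gbb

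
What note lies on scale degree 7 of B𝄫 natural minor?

The Bbb natural minor scale runs Bbb Cb Dbb Ebb Fb Gbb Abb.
Degree 7 is Abb.

Abb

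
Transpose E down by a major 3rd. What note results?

A third below E lands on the letter C.
A major third spans 4 semitones, so E moves to pitch class 0. On the letter C that is C.

C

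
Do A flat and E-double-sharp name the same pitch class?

Ab is pitch class 8; E## is pitch class 6.
The pitch classes differ (8 vs. 6), so they are not enharmonic equivalents.

No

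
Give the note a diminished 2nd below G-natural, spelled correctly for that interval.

A second below G lands on the letter F.
A diminished second spans 0 semitones, so G moves to pitch class 7. On the letter F that is F##.

F##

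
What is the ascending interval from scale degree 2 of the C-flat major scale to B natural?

augmented sixth

Scale degree 2 of Cb major is Db.
Db up to B: letters D→B make it a sixth; 10 semitones makes it augmented.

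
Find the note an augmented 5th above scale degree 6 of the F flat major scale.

A

Scale degree 6 of Fb major is Db.
An augmented fifth (8 semitones) above Db lands on the letter A, giving A.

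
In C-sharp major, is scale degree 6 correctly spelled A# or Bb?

A#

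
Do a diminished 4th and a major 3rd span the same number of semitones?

A diminished fourth spans 4 semitones; a major third spans 4.
They are enharmonically equivalent.

Yes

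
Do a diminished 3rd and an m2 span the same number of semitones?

No

A diminished third spans 2 semitones; a minor second spans 1.
The spans differ, so they are not enharmonic equivalents.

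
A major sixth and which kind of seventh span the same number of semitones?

diminished

A major sixth spans 9 semitones.
A seventh spanning 9 semitones is diminished (the major seventh is 11).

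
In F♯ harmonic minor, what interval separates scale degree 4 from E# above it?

augmented fourth

Scale degree 4 of F# harmonic minor is B.
B up to E#: letters B→E make it a fourth; 6 semitones makes it augmented.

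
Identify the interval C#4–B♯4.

The letter names run C→B, a span of 6 letter steps, so the interval is some kind of seventh.
C# to B# is 11 semitones. A major seventh is 11, so 11 makes it major.

major seventh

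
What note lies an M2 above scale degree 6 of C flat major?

Bb

Scale degree 6 of Cb major is Ab.
A major second (2 semitones) above Ab lands on the letter B, giving Bb.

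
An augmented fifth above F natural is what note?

C#

F up a perfect fifth is C, so the target letter is C.
From F, an augmented fifth is 8 semitones up: C#.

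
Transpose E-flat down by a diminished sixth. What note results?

A sixth below E lands on the letter G.
A diminished sixth spans 7 semitones, so Eb moves to pitch class 8. On the letter G that is G#.

G#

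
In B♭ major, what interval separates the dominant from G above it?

major second

The dominant of Bb major is F.
F up to G: letters F→G make it a second; 2 semitones makes it major.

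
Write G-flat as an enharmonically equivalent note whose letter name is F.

F#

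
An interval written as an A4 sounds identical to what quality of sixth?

doubly diminished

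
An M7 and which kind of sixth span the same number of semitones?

A major seventh spans 11 semitones.
A sixth spanning 11 semitones is doubly augmented (the major sixth is 9).

doubly augmented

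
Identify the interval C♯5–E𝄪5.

The letter names run C→E, a span of 2 letter steps, so the interval is some kind of third.
C# to E## is 5 semitones. A major third is 4, so 5 makes it augmented.

augmented third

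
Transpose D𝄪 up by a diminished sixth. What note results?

A sixth above D lands on the letter B.
A diminished sixth spans 7 semitones, so D## moves to pitch class 11. On the letter B that is B.

B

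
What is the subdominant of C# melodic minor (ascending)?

F#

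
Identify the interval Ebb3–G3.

augmented third

The letter names run E→G, a span of 2 letter steps, so the interval is some kind of third.
Ebb to G is 5 semitones. A major third is 4, so 5 makes it augmented.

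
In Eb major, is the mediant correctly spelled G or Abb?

G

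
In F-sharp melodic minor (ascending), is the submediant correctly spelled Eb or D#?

D#

Each scale degree takes a distinct letter name. Degree 6 of a scale on F must use the letter D.
D# and Eb are enharmonically the same pitch, but only D# uses the letter D, so it is the correct spelling here.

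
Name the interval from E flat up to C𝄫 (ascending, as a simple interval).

diminished sixth

The letter names run E→C, a span of 5 letter steps, so the interval is some kind of sixth.
Eb to Cbb is 7 semitones. A major sixth is 9, so 7 makes it diminished.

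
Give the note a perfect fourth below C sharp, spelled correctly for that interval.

G#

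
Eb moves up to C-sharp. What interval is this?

augmented sixth

The letter names run E→C, a span of 5 letter steps, so the interval is some kind of sixth.
Eb to C# is 10 semitones. A major sixth is 9, so 10 makes it augmented.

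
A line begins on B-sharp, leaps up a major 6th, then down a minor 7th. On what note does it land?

A##

A major sixth up from B# is G## (letter G, 9 semitones up).
A minor seventh down from G## is A## (letter A, 10 semitones down).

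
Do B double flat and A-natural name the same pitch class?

Yes

Bbb = pitch class 9 and A = pitch class 9 — the same pitch class, so they are enharmonic equivalents.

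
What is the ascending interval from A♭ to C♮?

Counting letters A–B–C gives a third.
Ab→C = 4 semitones, exactly the major third.

major third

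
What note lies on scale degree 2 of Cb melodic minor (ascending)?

Db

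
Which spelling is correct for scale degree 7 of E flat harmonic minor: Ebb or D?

Each scale degree takes a distinct letter name. Degree 7 of a scale on E must use the letter D.
D and Ebb are enharmonically the same pitch, but only D uses the letter D, so it is the correct spelling here.

D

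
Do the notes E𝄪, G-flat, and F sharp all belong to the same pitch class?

Yes

E## is pitch class 6; Gb is pitch class 6; F# is pitch class 6.
All spellings map to pitch class 6, so they are enharmonically equivalent.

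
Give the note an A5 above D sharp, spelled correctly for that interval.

A##

A fifth above D lands on the letter A.
An augmented fifth spans 8 semitones, so D# moves to pitch class 11. On the letter A that is A##.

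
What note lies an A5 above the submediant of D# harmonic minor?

F##

The submediant of D# harmonic minor is B.
An augmented fifth (8 semitones) above B lands on the letter F, giving F##.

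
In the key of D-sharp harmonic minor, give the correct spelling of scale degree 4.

Degree 4 takes the letter 3 steps above D, which is G.
In harmonic minor, degree 4 sits 5 semitones above the tonic. D# + 5 semitones is pitch class 8, spelled on G as G#.

G#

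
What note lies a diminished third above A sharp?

C

A up a major third is C#, so the target letter is C.
From A#, a diminished third is 2 semitones up: C.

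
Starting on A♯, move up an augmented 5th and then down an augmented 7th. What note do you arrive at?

An augmented fifth up from A# is E## (letter E, 8 semitones up).
An augmented seventh down from E## is F# (letter F, 12 semitones down).

F#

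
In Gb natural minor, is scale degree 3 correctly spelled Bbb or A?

Each scale degree takes a distinct letter name. Degree 3 of a scale on G must use the letter B.
Bbb and A are enharmonically the same pitch, but only Bbb uses the letter B, so it is the correct spelling here.

Bbb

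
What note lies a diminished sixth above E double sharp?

C#

A sixth above E lands on the letter C.
A diminished sixth spans 7 semitones, so E## moves to pitch class 1. On the letter C that is C#.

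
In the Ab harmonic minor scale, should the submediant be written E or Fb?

Each scale degree takes a distinct letter name. Degree 6 of a scale on A must use the letter F.
Fb and E are enharmonically the same pitch, but only Fb uses the letter F, so it is the correct spelling here.

Fb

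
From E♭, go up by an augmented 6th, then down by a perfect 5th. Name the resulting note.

An augmented sixth up from Eb is C# (letter C, 10 semitones up).
A perfect fifth down from C# is F# (letter F, 7 semitones down).

F#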